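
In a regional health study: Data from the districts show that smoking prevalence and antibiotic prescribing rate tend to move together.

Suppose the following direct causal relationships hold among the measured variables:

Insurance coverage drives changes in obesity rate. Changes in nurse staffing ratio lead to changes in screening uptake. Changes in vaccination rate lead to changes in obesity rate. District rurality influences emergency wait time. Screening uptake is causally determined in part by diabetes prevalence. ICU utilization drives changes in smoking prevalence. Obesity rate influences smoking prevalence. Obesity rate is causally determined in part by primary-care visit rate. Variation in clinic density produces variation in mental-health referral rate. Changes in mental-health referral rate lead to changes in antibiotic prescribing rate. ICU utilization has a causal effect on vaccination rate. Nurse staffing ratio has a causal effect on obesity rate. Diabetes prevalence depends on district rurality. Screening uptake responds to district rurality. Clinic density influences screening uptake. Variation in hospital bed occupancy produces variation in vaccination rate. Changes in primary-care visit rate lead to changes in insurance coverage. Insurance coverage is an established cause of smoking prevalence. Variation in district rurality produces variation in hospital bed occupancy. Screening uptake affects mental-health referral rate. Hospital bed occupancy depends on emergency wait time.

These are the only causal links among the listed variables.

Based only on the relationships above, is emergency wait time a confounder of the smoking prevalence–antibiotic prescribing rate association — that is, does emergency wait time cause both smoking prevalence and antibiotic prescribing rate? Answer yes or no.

Emergency wait time has no stated causal path to antibiotic prescribing rate. A confounder must cause both variables, so emergency wait time does not qualify.

no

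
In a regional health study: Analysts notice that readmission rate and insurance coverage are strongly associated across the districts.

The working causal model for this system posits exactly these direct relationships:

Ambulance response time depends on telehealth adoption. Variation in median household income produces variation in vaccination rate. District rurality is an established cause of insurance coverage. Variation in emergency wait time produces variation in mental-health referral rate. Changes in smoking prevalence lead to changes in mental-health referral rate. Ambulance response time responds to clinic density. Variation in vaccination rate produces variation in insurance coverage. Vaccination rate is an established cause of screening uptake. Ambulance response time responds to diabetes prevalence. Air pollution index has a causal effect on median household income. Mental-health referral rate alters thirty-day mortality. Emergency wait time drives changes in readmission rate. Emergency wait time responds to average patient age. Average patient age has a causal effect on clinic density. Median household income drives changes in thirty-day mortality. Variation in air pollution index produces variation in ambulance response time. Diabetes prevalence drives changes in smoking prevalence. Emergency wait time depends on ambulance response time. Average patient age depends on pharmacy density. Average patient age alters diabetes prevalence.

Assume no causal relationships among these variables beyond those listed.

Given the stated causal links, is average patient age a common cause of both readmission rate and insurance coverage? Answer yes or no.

no

Average patient age has no stated causal path to insurance coverage. A confounder must cause both variables, so average patient age does not qualify.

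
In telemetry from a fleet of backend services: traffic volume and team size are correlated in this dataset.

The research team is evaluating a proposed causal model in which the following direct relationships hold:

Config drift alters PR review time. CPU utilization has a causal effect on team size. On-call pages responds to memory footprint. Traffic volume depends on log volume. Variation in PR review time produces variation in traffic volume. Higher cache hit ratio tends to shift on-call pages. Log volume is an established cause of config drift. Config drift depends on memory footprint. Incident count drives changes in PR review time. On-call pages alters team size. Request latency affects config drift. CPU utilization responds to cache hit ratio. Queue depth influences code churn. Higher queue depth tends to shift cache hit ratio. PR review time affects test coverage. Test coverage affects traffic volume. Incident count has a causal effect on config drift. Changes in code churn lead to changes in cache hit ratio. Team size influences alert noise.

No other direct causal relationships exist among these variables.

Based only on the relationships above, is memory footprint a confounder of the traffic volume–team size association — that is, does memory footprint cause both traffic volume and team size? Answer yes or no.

Memory footprint has a causal path to traffic volume (memory footprint → config drift → PR review time → traffic volume) and to team size (memory footprint → on-call pages → team size), so it is a common cause of both — a confounder.

yes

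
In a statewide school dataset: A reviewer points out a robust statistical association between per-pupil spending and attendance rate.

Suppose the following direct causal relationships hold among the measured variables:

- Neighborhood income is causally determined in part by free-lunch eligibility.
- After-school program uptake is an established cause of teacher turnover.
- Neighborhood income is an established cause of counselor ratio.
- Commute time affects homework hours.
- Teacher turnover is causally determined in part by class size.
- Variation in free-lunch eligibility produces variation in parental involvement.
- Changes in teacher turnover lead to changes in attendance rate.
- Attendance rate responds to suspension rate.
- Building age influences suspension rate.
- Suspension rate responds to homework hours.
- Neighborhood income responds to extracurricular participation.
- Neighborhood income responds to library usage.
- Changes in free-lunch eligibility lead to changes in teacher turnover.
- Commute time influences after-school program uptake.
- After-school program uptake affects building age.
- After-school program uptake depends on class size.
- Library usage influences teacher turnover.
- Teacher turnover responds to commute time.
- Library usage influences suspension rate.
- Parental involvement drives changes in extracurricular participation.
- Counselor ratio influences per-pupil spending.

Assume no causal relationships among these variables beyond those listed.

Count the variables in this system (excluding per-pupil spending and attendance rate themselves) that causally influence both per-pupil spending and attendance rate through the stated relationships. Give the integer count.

2

The common causes are: free-lunch eligibility (to per-pupil spending via free-lunch eligibility → neighborhood income → counselor ratio → per-pupil spending; to attendance rate via free-lunch eligibility → teacher turnover → attendance rate); library usage (to per-pupil spending via library usage → neighborhood income → counselor ratio → per-pupil spending; to attendance rate via library usage → teacher turnover → attendance rate).
Every other variable lacks a causal path to at least one of per-pupil spending and attendance rate.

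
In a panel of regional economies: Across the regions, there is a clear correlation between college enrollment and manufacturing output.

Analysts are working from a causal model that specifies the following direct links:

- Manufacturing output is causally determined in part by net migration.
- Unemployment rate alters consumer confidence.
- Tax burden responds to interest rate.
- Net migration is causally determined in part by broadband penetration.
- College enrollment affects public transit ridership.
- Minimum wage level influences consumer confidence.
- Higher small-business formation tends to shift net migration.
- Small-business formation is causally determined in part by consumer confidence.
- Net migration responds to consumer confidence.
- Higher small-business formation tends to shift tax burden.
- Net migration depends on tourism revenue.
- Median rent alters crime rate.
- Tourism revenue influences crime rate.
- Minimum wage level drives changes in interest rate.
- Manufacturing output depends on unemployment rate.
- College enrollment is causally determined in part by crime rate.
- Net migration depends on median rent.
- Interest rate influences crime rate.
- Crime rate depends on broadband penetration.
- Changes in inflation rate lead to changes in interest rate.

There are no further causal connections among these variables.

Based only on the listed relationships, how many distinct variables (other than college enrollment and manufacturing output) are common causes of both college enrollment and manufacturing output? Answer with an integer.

4

The common causes are: broadband penetration (to college enrollment via broadband penetration → crime rate → college enrollment; to manufacturing output via broadband penetration → net migration → manufacturing output); median rent (to college enrollment via median rent → crime rate → college enrollment; to manufacturing output via median rent → net migration → manufacturing output); minimum wage level (to college enrollment via minimum wage level → interest rate → crime rate → college enrollment; to manufacturing output via minimum wage level → consumer confidence → net migration → manufacturing output); tourism revenue (to college enrollment via tourism revenue → crime rate → college enrollment; to manufacturing output via tourism revenue → net migration → manufacturing output).
Every other variable lacks a causal path to at least one of college enrollment and manufacturing output.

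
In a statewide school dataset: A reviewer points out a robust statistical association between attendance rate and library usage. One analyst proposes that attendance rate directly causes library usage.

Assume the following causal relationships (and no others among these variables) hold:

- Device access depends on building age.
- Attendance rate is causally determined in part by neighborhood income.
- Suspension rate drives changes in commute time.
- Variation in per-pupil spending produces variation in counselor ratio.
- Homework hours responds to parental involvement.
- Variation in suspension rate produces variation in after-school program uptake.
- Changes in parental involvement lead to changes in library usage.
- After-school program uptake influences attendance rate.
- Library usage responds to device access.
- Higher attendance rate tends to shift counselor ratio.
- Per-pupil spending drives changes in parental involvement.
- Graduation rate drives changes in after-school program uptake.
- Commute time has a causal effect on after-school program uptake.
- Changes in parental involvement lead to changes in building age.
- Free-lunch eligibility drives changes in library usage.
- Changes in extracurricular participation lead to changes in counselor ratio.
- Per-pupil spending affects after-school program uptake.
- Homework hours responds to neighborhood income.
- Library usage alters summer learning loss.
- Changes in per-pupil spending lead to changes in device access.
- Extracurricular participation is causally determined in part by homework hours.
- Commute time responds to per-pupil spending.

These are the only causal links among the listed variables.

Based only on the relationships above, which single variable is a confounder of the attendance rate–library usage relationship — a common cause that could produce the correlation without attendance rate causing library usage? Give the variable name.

Per-pupil spending has a causal path to attendance rate (per-pupil spending → after-school program uptake → attendance rate) and a separate causal path to library usage (per-pupil spending → device access → library usage), so it is a common cause of both.
No stated relationship gives attendance rate a causal route to library usage, so the correlation is explained by the shared upstream cause rather than a direct effect.

per-pupil spending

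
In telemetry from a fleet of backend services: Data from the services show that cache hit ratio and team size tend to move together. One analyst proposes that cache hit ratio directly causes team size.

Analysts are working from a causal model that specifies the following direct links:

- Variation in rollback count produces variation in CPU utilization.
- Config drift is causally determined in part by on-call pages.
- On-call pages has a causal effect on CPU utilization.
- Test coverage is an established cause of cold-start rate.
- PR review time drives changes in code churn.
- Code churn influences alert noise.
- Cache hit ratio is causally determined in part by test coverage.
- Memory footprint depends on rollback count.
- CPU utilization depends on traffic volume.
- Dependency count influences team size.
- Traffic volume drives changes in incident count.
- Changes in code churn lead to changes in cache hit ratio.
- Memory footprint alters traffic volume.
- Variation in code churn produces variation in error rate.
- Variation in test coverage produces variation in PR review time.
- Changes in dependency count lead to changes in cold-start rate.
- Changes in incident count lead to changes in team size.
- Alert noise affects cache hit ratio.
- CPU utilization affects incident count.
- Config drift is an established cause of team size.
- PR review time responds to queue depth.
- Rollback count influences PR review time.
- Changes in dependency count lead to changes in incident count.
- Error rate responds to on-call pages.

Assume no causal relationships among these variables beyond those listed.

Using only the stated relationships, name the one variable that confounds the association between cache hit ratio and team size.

Rollback count has a causal path to cache hit ratio (rollback count → PR review time → code churn → cache hit ratio) and a separate causal path to team size (rollback count → CPU utilization → incident count → team size), so it is a common cause of both.
No stated relationship gives cache hit ratio a causal route to team size, so the correlation is explained by the shared upstream cause rather than a direct effect.

rollback count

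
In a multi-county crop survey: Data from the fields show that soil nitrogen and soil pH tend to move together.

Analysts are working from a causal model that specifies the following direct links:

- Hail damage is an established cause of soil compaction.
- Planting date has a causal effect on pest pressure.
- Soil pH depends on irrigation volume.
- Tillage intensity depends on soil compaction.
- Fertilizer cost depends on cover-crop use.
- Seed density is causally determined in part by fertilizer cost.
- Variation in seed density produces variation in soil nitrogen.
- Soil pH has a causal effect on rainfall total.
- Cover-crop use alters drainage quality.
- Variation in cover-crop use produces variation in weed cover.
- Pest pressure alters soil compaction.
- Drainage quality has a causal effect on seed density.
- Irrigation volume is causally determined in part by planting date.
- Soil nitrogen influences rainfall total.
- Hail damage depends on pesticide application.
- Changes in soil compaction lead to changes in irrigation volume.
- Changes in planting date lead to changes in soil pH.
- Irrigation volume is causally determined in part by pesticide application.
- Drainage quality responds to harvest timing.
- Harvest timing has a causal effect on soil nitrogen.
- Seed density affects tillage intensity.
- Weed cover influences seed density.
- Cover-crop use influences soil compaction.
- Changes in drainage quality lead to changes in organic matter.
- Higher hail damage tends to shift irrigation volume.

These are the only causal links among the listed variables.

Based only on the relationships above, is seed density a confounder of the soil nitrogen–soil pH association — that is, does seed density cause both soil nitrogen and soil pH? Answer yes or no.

no

Seed density has no stated causal path to soil pH. A confounder must cause both variables, so seed density does not qualify.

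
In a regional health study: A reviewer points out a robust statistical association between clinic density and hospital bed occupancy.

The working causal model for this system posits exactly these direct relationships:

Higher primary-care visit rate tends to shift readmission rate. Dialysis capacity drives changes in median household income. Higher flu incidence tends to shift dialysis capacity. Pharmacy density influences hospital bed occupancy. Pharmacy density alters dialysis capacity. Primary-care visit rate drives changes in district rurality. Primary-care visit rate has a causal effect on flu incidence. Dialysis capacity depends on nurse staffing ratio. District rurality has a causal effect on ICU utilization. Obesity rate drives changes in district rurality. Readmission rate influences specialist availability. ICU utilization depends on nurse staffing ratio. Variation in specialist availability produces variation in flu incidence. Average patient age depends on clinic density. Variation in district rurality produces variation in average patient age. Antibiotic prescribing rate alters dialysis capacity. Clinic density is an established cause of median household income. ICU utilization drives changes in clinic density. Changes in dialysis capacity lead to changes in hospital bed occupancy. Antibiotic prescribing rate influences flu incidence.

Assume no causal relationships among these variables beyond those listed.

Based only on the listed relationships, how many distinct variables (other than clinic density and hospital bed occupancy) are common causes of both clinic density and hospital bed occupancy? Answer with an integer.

2

The common causes are: nurse staffing ratio (to clinic density via nurse staffing ratio → ICU utilization → clinic density; to hospital bed occupancy via nurse staffing ratio → dialysis capacity → hospital bed occupancy); primary-care visit rate (to clinic density via primary-care visit rate → district rurality → ICU utilization → clinic density; to hospital bed occupancy via primary-care visit rate → flu incidence → dialysis capacity → hospital bed occupancy).
Every other variable lacks a causal path to at least one of clinic density and hospital bed occupancy.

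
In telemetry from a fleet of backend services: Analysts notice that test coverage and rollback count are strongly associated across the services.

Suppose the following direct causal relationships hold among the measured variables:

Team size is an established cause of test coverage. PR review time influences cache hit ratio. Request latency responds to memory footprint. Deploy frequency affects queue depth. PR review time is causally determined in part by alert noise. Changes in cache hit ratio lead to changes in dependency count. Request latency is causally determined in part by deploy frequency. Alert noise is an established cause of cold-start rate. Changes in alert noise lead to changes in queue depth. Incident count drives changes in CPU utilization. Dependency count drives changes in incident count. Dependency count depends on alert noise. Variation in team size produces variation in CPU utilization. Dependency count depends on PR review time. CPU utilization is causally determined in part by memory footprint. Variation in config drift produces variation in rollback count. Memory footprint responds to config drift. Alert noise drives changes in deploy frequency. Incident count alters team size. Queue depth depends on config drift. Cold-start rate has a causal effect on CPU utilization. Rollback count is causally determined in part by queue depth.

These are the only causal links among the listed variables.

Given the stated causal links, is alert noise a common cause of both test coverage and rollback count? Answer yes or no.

Alert noise has a causal path to test coverage (alert noise → dependency count → incident count → team size → test coverage) and to rollback count (alert noise → queue depth → rollback count), so it is a common cause of both — a confounder.

yes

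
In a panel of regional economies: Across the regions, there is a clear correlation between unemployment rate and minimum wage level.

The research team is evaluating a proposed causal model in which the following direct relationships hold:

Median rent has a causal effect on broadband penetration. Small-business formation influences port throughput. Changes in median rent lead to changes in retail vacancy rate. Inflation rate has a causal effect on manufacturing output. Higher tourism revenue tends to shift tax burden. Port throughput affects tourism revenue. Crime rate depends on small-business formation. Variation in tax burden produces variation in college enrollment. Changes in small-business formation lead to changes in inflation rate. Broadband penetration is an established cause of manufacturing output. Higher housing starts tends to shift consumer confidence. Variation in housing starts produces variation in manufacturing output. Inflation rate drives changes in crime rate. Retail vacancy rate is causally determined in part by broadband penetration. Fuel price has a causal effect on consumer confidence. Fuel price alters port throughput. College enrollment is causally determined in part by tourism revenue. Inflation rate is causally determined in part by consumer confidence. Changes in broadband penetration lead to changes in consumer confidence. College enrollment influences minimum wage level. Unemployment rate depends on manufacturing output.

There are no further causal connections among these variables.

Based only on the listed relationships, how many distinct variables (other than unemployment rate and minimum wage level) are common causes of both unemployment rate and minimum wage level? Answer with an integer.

The common causes are: fuel price (to unemployment rate via fuel price → consumer confidence → inflation rate → manufacturing output → unemployment rate; to minimum wage level via fuel price → port throughput → tourism revenue → college enrollment → minimum wage level); small-business formation (to unemployment rate via small-business formation → inflation rate → manufacturing output → unemployment rate; to minimum wage level via small-business formation → port throughput → tourism revenue → college enrollment → minimum wage level).
Every other variable lacks a causal path to at least one of unemployment rate and minimum wage level.

2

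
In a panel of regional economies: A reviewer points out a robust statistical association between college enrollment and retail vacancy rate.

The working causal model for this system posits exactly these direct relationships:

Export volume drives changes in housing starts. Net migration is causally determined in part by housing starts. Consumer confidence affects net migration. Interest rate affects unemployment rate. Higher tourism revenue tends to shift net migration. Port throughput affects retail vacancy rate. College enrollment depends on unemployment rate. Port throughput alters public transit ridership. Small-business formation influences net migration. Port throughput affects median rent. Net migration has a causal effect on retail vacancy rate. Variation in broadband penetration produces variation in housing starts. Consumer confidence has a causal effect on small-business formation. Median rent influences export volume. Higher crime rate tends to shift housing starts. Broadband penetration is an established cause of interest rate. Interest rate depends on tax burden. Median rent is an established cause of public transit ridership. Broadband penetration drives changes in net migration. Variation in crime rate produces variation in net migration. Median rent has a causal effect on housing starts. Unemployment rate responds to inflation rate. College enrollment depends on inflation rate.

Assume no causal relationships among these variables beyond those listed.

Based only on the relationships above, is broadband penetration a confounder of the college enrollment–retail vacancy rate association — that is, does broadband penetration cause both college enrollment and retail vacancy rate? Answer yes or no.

yes

Broadband penetration has a causal path to college enrollment (broadband penetration → interest rate → unemployment rate → college enrollment) and to retail vacancy rate (broadband penetration → net migration → retail vacancy rate), so it is a common cause of both — a confounder.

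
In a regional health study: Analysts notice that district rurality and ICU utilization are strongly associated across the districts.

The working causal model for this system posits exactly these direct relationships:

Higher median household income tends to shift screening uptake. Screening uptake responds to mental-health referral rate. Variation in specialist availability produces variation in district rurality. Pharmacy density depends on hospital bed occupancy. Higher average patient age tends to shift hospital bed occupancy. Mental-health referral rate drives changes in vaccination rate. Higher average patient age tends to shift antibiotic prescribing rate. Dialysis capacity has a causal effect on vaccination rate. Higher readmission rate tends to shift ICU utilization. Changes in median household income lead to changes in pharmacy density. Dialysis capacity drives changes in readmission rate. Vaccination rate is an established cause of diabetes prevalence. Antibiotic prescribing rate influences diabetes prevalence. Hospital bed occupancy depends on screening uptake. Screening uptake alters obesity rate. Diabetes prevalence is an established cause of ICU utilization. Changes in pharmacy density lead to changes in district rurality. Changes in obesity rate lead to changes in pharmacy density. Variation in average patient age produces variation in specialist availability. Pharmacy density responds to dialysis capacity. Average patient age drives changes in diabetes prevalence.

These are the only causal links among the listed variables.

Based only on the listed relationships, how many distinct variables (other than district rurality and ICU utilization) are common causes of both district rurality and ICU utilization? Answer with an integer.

The common causes are: average patient age (to district rurality via average patient age → specialist availability → district rurality; to ICU utilization via average patient age → diabetes prevalence → ICU utilization); dialysis capacity (to district rurality via dialysis capacity → pharmacy density → district rurality; to ICU utilization via dialysis capacity → readmission rate → ICU utilization); mental-health referral rate (to district rurality via mental-health referral rate → screening uptake → obesity rate → pharmacy density → district rurality; to ICU utilization via mental-health referral rate → vaccination rate → diabetes prevalence → ICU utilization).
Every other variable lacks a causal path to at least one of district rurality and ICU utilization.

3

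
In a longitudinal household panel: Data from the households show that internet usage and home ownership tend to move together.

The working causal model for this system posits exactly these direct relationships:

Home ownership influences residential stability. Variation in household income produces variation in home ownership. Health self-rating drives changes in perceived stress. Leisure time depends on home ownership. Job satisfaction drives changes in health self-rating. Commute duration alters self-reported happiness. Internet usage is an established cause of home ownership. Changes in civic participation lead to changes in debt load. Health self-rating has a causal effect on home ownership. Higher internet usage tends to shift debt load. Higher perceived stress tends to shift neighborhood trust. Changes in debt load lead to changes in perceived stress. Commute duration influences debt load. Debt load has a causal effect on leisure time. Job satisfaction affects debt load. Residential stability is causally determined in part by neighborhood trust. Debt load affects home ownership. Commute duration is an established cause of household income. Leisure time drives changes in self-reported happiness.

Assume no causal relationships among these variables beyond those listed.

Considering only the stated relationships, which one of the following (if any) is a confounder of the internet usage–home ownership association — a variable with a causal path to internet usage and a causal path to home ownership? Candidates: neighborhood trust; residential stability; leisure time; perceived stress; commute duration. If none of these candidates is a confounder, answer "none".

none

None of the listed candidates has causal paths to both internet usage and home ownership in the stated relationships, so none is a common cause.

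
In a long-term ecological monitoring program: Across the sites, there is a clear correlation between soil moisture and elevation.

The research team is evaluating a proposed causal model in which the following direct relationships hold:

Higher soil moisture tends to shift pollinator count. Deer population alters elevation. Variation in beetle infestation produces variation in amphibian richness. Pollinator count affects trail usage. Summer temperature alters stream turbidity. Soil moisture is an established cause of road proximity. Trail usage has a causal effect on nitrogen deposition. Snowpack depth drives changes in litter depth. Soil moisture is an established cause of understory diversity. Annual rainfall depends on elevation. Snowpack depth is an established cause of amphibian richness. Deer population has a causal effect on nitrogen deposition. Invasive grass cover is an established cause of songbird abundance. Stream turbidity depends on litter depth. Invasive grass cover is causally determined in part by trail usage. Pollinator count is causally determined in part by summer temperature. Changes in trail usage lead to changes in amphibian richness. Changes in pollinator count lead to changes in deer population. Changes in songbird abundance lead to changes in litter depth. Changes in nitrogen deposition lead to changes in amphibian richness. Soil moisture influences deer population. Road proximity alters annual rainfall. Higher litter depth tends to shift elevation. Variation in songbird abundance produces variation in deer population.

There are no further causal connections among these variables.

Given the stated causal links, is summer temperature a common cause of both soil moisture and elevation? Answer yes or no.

Summer temperature has no stated causal path to soil moisture. A confounder must cause both variables, so summer temperature does not qualify.

no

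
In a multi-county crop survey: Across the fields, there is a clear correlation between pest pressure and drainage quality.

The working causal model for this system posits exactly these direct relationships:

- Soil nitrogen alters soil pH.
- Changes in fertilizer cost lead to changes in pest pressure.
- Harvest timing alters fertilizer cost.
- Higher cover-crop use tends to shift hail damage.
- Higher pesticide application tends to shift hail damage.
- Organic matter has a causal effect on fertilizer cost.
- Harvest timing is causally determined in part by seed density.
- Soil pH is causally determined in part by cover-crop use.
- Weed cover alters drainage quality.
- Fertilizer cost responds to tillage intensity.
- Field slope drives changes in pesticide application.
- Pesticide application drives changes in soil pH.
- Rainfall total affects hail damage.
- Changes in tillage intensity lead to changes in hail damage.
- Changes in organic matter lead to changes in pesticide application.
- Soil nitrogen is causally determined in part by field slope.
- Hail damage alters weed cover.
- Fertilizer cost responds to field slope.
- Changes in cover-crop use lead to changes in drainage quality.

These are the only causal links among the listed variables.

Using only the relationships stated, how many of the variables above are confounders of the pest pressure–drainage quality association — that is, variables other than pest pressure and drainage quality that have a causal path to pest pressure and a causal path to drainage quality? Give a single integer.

The common causes are: field slope (to pest pressure via field slope → fertilizer cost → pest pressure; to drainage quality via field slope → pesticide application → hail damage → weed cover → drainage quality); organic matter (to pest pressure via organic matter → fertilizer cost → pest pressure; to drainage quality via organic matter → pesticide application → hail damage → weed cover → drainage quality); tillage intensity (to pest pressure via tillage intensity → fertilizer cost → pest pressure; to drainage quality via tillage intensity → hail damage → weed cover → drainage quality).
Every other variable lacks a causal path to at least one of pest pressure and drainage quality.

3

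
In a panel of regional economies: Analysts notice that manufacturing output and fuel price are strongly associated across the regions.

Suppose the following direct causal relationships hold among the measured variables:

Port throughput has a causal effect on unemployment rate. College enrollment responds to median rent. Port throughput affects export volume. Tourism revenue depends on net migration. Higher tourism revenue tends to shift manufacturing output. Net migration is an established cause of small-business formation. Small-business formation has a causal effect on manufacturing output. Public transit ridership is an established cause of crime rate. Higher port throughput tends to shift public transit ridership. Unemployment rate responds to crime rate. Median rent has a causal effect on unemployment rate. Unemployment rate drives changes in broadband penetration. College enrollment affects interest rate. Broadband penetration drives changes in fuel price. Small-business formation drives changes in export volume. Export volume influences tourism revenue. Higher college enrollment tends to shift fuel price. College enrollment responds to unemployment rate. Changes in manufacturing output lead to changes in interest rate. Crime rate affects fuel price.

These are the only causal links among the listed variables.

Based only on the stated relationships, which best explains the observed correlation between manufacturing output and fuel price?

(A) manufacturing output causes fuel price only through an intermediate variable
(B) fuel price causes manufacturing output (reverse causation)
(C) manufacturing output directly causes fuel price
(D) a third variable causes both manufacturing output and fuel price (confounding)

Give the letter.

D

Port throughput causes manufacturing output (port throughput → export volume → tourism revenue → manufacturing output) and fuel price (port throughput → public transit ridership → crime rate → fuel price) — a common cause creating the correlation.
There is no stated path from manufacturing output to fuel price or from fuel price to manufacturing output, so neither direct nor reverse causation applies.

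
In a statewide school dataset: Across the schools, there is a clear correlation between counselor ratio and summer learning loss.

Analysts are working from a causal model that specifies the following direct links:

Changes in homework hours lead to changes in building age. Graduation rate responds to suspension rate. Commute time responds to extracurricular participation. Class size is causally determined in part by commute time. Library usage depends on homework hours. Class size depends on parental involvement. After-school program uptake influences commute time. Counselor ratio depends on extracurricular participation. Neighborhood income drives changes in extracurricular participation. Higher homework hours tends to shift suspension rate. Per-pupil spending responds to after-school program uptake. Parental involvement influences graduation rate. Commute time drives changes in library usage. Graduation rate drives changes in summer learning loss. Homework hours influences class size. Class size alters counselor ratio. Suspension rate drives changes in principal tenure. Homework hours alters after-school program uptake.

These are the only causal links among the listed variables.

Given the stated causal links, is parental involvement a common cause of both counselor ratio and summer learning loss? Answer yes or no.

Parental involvement has a causal path to counselor ratio (parental involvement → class size → counselor ratio) and to summer learning loss (parental involvement → graduation rate → summer learning loss), so it is a common cause of both — a confounder.

yes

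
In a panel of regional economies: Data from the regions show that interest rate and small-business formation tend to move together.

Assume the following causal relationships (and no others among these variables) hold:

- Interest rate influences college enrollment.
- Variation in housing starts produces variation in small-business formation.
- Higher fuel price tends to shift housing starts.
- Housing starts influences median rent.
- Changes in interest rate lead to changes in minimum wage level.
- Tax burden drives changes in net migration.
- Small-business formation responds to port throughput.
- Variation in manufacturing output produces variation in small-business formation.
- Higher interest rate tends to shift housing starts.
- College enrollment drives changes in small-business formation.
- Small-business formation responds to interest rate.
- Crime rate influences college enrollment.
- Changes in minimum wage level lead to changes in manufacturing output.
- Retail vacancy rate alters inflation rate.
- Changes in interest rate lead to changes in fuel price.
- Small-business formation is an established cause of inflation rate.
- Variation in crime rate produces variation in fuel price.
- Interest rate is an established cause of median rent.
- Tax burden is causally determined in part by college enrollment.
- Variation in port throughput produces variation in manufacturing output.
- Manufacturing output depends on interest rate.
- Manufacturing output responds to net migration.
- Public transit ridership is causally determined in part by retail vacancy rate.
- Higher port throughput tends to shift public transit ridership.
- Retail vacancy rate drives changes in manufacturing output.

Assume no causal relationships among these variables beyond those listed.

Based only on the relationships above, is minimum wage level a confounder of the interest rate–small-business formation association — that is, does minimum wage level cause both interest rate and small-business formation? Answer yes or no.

Minimum wage level has no stated causal path to interest rate. A confounder must cause both variables, so minimum wage level does not qualify.

no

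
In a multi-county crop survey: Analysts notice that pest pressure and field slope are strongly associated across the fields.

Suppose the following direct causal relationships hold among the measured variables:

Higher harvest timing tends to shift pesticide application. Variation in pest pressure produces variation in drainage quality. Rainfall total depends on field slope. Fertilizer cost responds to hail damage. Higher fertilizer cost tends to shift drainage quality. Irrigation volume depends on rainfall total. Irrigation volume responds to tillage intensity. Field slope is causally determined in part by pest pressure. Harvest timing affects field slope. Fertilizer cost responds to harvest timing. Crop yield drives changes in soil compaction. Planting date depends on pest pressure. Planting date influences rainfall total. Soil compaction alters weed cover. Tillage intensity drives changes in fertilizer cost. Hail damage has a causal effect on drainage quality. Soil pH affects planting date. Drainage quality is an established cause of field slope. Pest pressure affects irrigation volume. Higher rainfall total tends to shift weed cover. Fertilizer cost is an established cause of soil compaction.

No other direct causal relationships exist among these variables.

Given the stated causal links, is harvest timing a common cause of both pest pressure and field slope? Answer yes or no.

Harvest timing has no stated causal path to pest pressure. A confounder must cause both variables, so harvest timing does not qualify.

no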